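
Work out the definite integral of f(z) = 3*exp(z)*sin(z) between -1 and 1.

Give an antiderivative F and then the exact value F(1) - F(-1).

Antiderivative: F(z) = 3*exp(z)*sin(z)/2 - 3*exp(z)*cos(z)/2; value = -3*exp(1)*cos(1)/2 + 3*exp(-1)*cos(1)/2 + 3*exp(-1)*sin(1)/2 + 3*exp(1)*sin(1)/2

An antiderivative F(z) passes only if d/dz[F] lands on f(z) exactly.
F(z) = 3*exp(z)*sin(z)/2 - 3*exp(z)*cos(z)/2 is an antiderivative of f.
Check: d/dz[3*exp(z)*sin(z)/2 - 3*exp(z)*cos(z)/2] = 3*exp(z)*sin(z) = f(z).
F(1) = -3*exp(1)*cos(1)/2 + 3*exp(1)*sin(1)/2; F(-1) = -3*exp(-1)*sin(1)/2 - 3*exp(-1)*cos(1)/2.
Integral = F(1) - F(-1) = -3*exp(1)*cos(1)/2 + 3*exp(-1)*cos(1)/2 + 3*exp(-1)*sin(1)/2 + 3*exp(1)*sin(1)/2.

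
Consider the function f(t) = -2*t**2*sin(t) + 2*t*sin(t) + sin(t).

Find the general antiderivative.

Integrate term by term and add the pieces.
Check: d/dt[2*t**2*cos(t) - 4*t*sin(t) - 2*t*cos(t) + 2*sin(t) - 5*cos(t)] = -2*t**2*sin(t) + 2*t*sin(t) + sin(t) = f(t).

F(t) = 2*t**2*cos(t) - 4*t*sin(t) - 2*t*cos(t) + 2*sin(t) - 5*cos(t) + C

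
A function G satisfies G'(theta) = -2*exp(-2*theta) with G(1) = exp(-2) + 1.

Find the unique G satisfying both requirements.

G(theta) = (exp(2*theta) + 1)*exp(-2*theta)

A candidate passes only if d/dtheta[G] lands on the given G'(theta) exactly.
A general antiderivative is exp(-2*theta) + C.
The condition gives C = exp(-2) + 1 - (exp(-2)) = 1.
So G(theta) = (exp(2*theta) + 1)*exp(-2*theta).
Check: d/dtheta[(exp(2*theta) + 1)*exp(-2*theta)] = -2*exp(-2*theta) = G'(theta).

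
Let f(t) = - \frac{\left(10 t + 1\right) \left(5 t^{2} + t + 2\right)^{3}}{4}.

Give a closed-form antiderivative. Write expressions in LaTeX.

An antiderivative is F(t) = - \frac{625 t^{8}}{16} - \frac{125 t^{7}}{4} - \frac{575 t^{6}}{8} - \frac{155 t^{5}}{4} - \frac{721 t^{4}}{16} - \frac{31 t^{3}}{2} - \frac{23 t^{2}}{2} - 2 t.

f matches the chain-rule pattern g'(h)*h' with inner function h(t) = \frac{5 t^{2}}{2} + \frac{t}{2} + 1; substituting u = h(t) collapses the integral.
Check: d/dt[- \frac{625 t^{8}}{16} - \frac{125 t^{7}}{4} - \frac{575 t^{6}}{8} - \frac{155 t^{5}}{4} - \frac{721 t^{4}}{16} - \frac{31 t^{3}}{2} - \frac{23 t^{2}}{2} - 2 t] = - \frac{625 t^{7}}{2} - \frac{875 t^{6}}{4} - \frac{1725 t^{5}}{4} - \frac{775 t^{4}}{4} - \frac{721 t^{3}}{4} - \frac{93 t^{2}}{2} - 23 t - 2, which equals f(t).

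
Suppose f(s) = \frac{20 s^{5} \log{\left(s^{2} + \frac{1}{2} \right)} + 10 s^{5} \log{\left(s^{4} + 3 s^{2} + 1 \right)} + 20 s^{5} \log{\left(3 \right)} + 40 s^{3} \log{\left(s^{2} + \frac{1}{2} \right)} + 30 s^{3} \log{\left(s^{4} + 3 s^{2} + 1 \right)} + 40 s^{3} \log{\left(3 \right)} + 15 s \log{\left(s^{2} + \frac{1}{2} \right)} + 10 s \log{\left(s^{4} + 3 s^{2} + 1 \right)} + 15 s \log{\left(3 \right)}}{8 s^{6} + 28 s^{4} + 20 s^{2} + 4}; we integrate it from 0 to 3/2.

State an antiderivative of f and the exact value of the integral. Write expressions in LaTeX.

f has the shape u'v + uv' for u = \frac{5 \log{\left(3 s^{2} + \frac{3}{2} \right)}}{8} and v = \log{\left(s^{4} + 3 s^{2} + 1 \right)} — it is the derivative of the product u*v.
F(s) = \frac{5 \log{\left(3 s^{2} + \frac{3}{2} \right)} \log{\left(s^{4} + 3 s^{2} + 1 \right)}}{8} is an antiderivative of f.
Check: d/ds[\frac{5 \log{\left(3 s^{2} + \frac{3}{2} \right)} \log{\left(s^{4} + 3 s^{2} + 1 \right)}}{8}] = \frac{20 s^{5} \log{\left(s^{2} + \frac{1}{2} \right)} + 10 s^{5} \log{\left(s^{4} + 3 s^{2} + 1 \right)} + 20 s^{5} \log{\left(3 \right)} + 40 s^{3} \log{\left(s^{2} + \frac{1}{2} \right)} + 30 s^{3} \log{\left(s^{4} + 3 s^{2} + 1 \right)} + 40 s^{3} \log{\left(3 \right)} + 15 s \log{\left(s^{2} + \frac{1}{2} \right)} + 10 s \log{\left(s^{4} + 3 s^{2} + 1 \right)} + 15 s \log{\left(3 \right)}}{8 s^{6} + 28 s^{4} + 20 s^{2} + 4} = f(s).
F(3/2) = \frac{5 \log{\left(\frac{33}{4} \right)} \log{\left(\frac{205}{16} \right)}}{8}; F(0) = 0.
Integral = F(3/2) - F(0) = \frac{5 \log{\left(\frac{33}{4} \right)} \log{\left(\frac{205}{16} \right)}}{8}.

Antiderivative: F(s) = \frac{5 \log{\left(3 s^{2} + \frac{3}{2} \right)} \log{\left(s^{4} + 3 s^{2} + 1 \right)}}{8}; value = \frac{5 \log{\left(\frac{33}{4} \right)} \log{\left(\frac{205}{16} \right)}}{8}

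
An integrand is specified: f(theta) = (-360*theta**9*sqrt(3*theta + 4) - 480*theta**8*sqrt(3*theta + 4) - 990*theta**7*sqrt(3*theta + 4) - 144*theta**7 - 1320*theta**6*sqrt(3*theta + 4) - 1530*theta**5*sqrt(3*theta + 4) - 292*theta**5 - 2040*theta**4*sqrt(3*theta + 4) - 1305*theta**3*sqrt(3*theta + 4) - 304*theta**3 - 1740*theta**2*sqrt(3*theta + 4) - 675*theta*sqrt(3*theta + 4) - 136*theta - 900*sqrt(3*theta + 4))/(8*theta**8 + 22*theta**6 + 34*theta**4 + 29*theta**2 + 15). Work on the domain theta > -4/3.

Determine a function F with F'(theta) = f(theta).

An antiderivative is F(theta) = -18*theta**2*sqrt(3*theta + 4) - 48*theta*sqrt(3*theta + 4) - 32*sqrt(3*theta + 4) - 5*log(theta**4 + 2*theta**2 + 3/2)/2 - 2*log(2*theta**4 + 3*theta**2/2 + 5/2).

For F(theta) to be correct the identity F'(theta) - f(theta) = 0 must hold.
Check: d/dtheta[-18*theta**2*sqrt(3*theta + 4) - 48*theta*sqrt(3*theta + 4) - 32*sqrt(3*theta + 4) - 5*log(theta**4 + 2*theta**2 + 3/2)/2 - 2*log(2*theta**4 + 3*theta**2/2 + 5/2)] = (-1080*theta**10 - 2880*theta**9 - 4890*theta**8 - 144*theta**7*sqrt(3*theta + 4) - 7920*theta**7 - 9870*theta**6 - 292*theta**5*sqrt(3*theta + 4) - 12240*theta**5 - 12075*theta**4 - 304*theta**3*sqrt(3*theta + 4) - 10440*theta**3 - 8985*theta**2 - 136*theta*sqrt(3*theta + 4) - 5400*theta - 3600)/(8*theta**8*sqrt(3*theta + 4) + 22*theta**6*sqrt(3*theta + 4) + 34*theta**4*sqrt(3*theta + 4) + 29*theta**2*sqrt(3*theta + 4) + 15*sqrt(3*theta + 4)), which equals f(theta).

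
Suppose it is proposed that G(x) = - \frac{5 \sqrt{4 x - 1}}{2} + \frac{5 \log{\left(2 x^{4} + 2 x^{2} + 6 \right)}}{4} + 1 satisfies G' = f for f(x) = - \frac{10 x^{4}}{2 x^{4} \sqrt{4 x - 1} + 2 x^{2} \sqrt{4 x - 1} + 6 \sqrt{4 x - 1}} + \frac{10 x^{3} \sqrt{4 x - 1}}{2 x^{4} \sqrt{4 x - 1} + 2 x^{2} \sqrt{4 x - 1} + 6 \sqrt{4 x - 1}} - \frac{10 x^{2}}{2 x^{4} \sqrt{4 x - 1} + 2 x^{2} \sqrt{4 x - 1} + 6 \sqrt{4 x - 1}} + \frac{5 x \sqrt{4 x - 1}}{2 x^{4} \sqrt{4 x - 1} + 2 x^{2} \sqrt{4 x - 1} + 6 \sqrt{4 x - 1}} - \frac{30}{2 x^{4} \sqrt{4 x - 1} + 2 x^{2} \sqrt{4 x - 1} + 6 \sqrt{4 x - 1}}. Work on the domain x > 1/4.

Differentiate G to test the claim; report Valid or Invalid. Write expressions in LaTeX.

Valid - differentiating G returns exactly f.

d/dx[G] = \frac{- 10 x^{4} + 10 x^{3} \sqrt{4 x - 1} - 10 x^{2} + 5 x \sqrt{4 x - 1} - 30}{2 x^{4} \sqrt{4 x - 1} + 2 x^{2} \sqrt{4 x - 1} + 6 \sqrt{4 x - 1}}
This equals f(x) exactly, so the claim holds.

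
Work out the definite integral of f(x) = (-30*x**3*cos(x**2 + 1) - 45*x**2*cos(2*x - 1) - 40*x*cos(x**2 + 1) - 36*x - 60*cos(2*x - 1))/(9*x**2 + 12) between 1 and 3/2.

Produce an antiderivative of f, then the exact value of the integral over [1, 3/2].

Any candidate F(x) must reproduce f(x) exactly when differentiated.
F(x) = (-12*log(3*x**2/2 + 2) - 15*sin(2*x - 1) - 10*sin(x**2 + 1))/6 is an antiderivative of f.
Check: d/dx[(-12*log(3*x**2/2 + 2) - 15*sin(2*x - 1) - 10*sin(x**2 + 1))/6] = (-30*x**3*cos(x**2 + 1) - 45*x**2*cos(2*x - 1) - 40*x*cos(x**2 + 1) - 36*x - 60*cos(2*x - 1))/(9*x**2 + 12) = f(x).
F(3/2) = -2*log(43/8) - 5*sin(2)/2 - 5*sin(13/4)/3; F(1) = -2*log(7/2) - 5*sin(1)/2 - 5*sin(2)/3.
Integral = F(3/2) - F(1) = -2*log(43/8) - 5*sin(2)/6 - 5*sin(13/4)/3 + 5*sin(1)/2 + 2*log(7/2).

Antiderivative: F(x) = (-12*log(3*x**2/2 + 2) - 15*sin(2*x - 1) - 10*sin(x**2 + 1))/6; value = -2*log(43/8) - 5*sin(2)/6 - 5*sin(13/4)/3 + 5*sin(1)/2 + 2*log(7/2)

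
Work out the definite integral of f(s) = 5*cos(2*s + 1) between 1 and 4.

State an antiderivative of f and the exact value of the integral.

Since d/ds undoes antidifferentiation here, F'(s) = f(s) is required of F(s).
F(s) = 5*sin(2*s + 1)/2 is an antiderivative of f.
Check: d/ds[5*sin(2*s + 1)/2] = 5*cos(2*s + 1) = f(s).
F(4) = 5*sin(9)/2; F(1) = 5*sin(3)/2.
Integral = F(4) - F(1) = -5*sin(3)/2 + 5*sin(9)/2.

Antiderivative: F(s) = 5*sin(2*s + 1)/2; value = -5*sin(3)/2 + 5*sin(9)/2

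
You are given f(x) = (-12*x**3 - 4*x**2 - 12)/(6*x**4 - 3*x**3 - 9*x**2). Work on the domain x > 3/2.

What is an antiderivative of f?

An antiderivative is F(x) = -4*log(x)/9 - 82*log(x - 3/2)/45 + 4*log(x + 1)/15 - 4/(3*x).

Factor the denominator (3*x**2*(x + 1)*(2*x - 3)) and decompose: f = -164/(45*(2*x - 3)) + 4/(15*(x + 1)) - 4/(9*x) + 4/(3*x**2); each piece integrates to a log, atan, or power term.
Check: d/dx[-4*log(x)/9 - 82*log(x - 3/2)/45 + 4*log(x + 1)/15 - 4/(3*x)] = (-12*x**3 - 4*x**2 - 12)/(6*x**4 - 3*x**3 - 9*x**2) = f(x).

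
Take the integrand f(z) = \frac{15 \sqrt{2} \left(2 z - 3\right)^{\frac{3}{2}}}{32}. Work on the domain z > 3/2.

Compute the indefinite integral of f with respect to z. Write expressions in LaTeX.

F(z) = \frac{3 z^{2} \sqrt{z - \frac{3}{2}}}{4} - \frac{9 z \sqrt{z - \frac{3}{2}}}{4} + \frac{27 \sqrt{z - \frac{3}{2}}}{16} + C

For F(z) to be correct the identity F'(z) - f(z) = 0 must hold.
Check: d/dz[\frac{3 z^{2} \sqrt{z - \frac{3}{2}}}{4} - \frac{9 z \sqrt{z - \frac{3}{2}}}{4} + \frac{27 \sqrt{z - \frac{3}{2}}}{16}] = \frac{\sqrt{2} \left(60 z^{2} - 180 z + 135\right)}{32 \sqrt{2 z - 3}}, which equals f(z).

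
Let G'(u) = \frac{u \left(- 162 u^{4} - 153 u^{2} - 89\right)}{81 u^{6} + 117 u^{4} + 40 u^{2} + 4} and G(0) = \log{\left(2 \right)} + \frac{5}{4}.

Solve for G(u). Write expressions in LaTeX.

G(u) = - \frac{18 u^{2} \log{\left(\frac{u^{2}}{2} + \frac{1}{2} \right)} + 18 u^{2} + 4 \log{\left(\frac{u^{2}}{2} + \frac{1}{2} \right)} - 5}{2 \left(9 u^{2} + 2\right)}

Any candidate G(u) must reproduce the stated G'(u) exactly.
A general antiderivative is - \log{\left(\frac{u^{2}}{2} + \frac{1}{2} \right)} + \frac{3}{2 \left(3 u^{2} + \frac{2}{3}\right)} + C.
The condition gives C = \log{\left(2 \right)} + \frac{5}{4} - (\log{\left(2 \right)} + \frac{9}{4}) = -1.
So G(u) = - \frac{18 u^{2} \log{\left(\frac{u^{2}}{2} + \frac{1}{2} \right)} + 18 u^{2} + 4 \log{\left(\frac{u^{2}}{2} + \frac{1}{2} \right)} - 5}{2 \left(9 u^{2} + 2\right)}.
Check: d/du[- \frac{18 u^{2} \log{\left(\frac{u^{2}}{2} + \frac{1}{2} \right)} + 18 u^{2} + 4 \log{\left(\frac{u^{2}}{2} + \frac{1}{2} \right)} - 5}{2 \left(9 u^{2} + 2\right)}] = \frac{- 162 u^{5} - 153 u^{3} - 89 u}{81 u^{6} + 117 u^{4} + 40 u^{2} + 4}, which equals G'(u).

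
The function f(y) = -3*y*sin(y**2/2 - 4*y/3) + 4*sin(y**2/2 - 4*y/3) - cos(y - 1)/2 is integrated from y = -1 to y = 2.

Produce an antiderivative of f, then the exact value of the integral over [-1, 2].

Antiderivative: F(y) = -sin(y - 1)/2 + 3*cos(y**2/2 - 4*y/3); value = -sin(2)/2 - sin(1)/2 - 3*cos(11/6) + 3*cos(2/3)

The integrand splits into summands that can be handled one at a time.
F(y) = -sin(y - 1)/2 + 3*cos(y**2/2 - 4*y/3) is an antiderivative of f.
Check: d/dy[-sin(y - 1)/2 + 3*cos(y**2/2 - 4*y/3)] = -3*y*sin(y**2/2 - 4*y/3) + 4*sin(y**2/2 - 4*y/3) - cos(y - 1)/2 = f(y).
F(2) = -sin(1)/2 + 3*cos(2/3); F(-1) = 3*cos(11/6) + sin(2)/2.
Integral = F(2) - F(-1) = -sin(2)/2 - sin(1)/2 - 3*cos(11/6) + 3*cos(2/3).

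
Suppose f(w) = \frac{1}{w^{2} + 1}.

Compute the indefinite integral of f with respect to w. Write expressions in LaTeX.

Whatever form F(w) takes, F'(w) = f(w) is non-negotiable.
Check: d/dw[\operatorname{atan}{\left(w \right)}] = \frac{1}{w^{2} + 1} = f(w).

F(w) = \operatorname{atan}{\left(w \right)} + C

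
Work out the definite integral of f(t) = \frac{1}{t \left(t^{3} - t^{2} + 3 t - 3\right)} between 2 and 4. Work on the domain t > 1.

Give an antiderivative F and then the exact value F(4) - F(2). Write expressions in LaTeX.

Factor the denominator (t \left(t - 1\right) \left(t^{2} + 3\right)) and decompose: f = \frac{t - 3}{12 \left(t^{2} + 3\right)} + \frac{1}{4 \left(t - 1\right)} - \frac{1}{3 t}; each piece integrates to a log, atan, or power term.
F(t) = - \frac{\log{\left(t \right)}}{3} + \frac{\log{\left(t - 1 \right)}}{4} + \frac{\log{\left(t^{2} + 3 \right)}}{24} - \frac{\sqrt{3} \operatorname{atan}{\left(\frac{\sqrt{3} t}{3} \right)}}{12} is an antiderivative of f.
Check: d/dt[- \frac{\log{\left(t \right)}}{3} + \frac{\log{\left(t - 1 \right)}}{4} + \frac{\log{\left(t^{2} + 3 \right)}}{24} - \frac{\sqrt{3} \operatorname{atan}{\left(\frac{\sqrt{3} t}{3} \right)}}{12}] = \frac{1}{t^{4} - t^{3} + 3 t^{2} - 3 t}, which equals f(t).
F(4) = - \frac{\log{\left(4 \right)}}{3} - \frac{\sqrt{3} \operatorname{atan}{\left(\frac{4 \sqrt{3}}{3} \right)}}{12} + \frac{\log{\left(19 \right)}}{24} + \frac{\log{\left(3 \right)}}{4}; F(2) = - \frac{\log{\left(2 \right)}}{3} - \frac{\sqrt{3} \operatorname{atan}{\left(\frac{2 \sqrt{3}}{3} \right)}}{12} + \frac{\log{\left(7 \right)}}{24}.
Integral = F(4) - F(2) = - \frac{\log{\left(4 \right)}}{3} - \frac{\sqrt{3} \operatorname{atan}{\left(\frac{4 \sqrt{3}}{3} \right)}}{12} - \frac{\log{\left(7 \right)}}{24} + \frac{\log{\left(19 \right)}}{24} + \frac{\sqrt{3} \operatorname{atan}{\left(\frac{2 \sqrt{3}}{3} \right)}}{12} + \frac{\log{\left(2 \right)}}{3} + \frac{\log{\left(3 \right)}}{4}.

Antiderivative: F(t) = - \frac{\log{\left(t \right)}}{3} + \frac{\log{\left(t - 1 \right)}}{4} + \frac{\log{\left(t^{2} + 3 \right)}}{24} - \frac{\sqrt{3} \operatorname{atan}{\left(\frac{\sqrt{3} t}{3} \right)}}{12}; value = - \frac{\log{\left(4 \right)}}{3} - \frac{\sqrt{3} \operatorname{atan}{\left(\frac{4 \sqrt{3}}{3} \right)}}{12} - \frac{\log{\left(7 \right)}}{24} + \frac{\log{\left(19 \right)}}{24} + \frac{\sqrt{3} \operatorname{atan}{\left(\frac{2 \sqrt{3}}{3} \right)}}{12} + \frac{\log{\left(2 \right)}}{3} + \frac{\log{\left(3 \right)}}{4}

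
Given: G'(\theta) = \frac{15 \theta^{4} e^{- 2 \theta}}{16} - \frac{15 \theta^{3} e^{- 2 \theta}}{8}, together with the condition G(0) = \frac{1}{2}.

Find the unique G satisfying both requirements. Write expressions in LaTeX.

G(\theta) = \frac{\left(- 15 \theta^{4} + 16 e^{2 \theta}\right) e^{- 2 \theta}}{32}

G'(\theta) has the shape u'v + uv' for u = - \frac{15 \theta^{4}}{32} and v = e^{- 2 \theta} — it is the derivative of the product u*v.
A general antiderivative is - \frac{15 \theta^{4} e^{- 2 \theta}}{32} + C.
The condition gives C = \frac{1}{2} - (0) = \frac{1}{2}.
So G(\theta) = \frac{\left(- 15 \theta^{4} + 16 e^{2 \theta}\right) e^{- 2 \theta}}{32}.
Check: d/d\theta[\frac{\left(- 15 \theta^{4} + 16 e^{2 \theta}\right) e^{- 2 \theta}}{32}] = \frac{\left(15 \theta^{4} - 30 \theta^{3}\right) e^{- 2 \theta}}{16}, which equals G'(\theta).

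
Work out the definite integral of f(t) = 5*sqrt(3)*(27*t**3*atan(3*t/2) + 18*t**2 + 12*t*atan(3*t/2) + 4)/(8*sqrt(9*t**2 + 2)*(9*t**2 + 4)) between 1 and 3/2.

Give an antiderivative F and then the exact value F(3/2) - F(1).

f has the shape u'v + uv' for u = 5*sqrt(3*t**2 + 2/3)/8 and v = atan(3*t/2) — it is the derivative of the product u*v.
F(t) = 5*sqrt(3)*sqrt(9*t**2 + 2)*atan(3*t/2)/24 is an antiderivative of f.
Check: d/dt[5*sqrt(3)*sqrt(9*t**2 + 2)*atan(3*t/2)/24] = (135*sqrt(3)*t**3*atan(3*t/2) + 90*sqrt(3)*t**2 + 60*sqrt(3)*t*atan(3*t/2) + 20*sqrt(3))/(72*t**2*sqrt(9*t**2 + 2) + 32*sqrt(9*t**2 + 2)), which equals f(t).
F(3/2) = 5*sqrt(267)*atan(9/4)/48; F(1) = 5*sqrt(33)*atan(3/2)/24.
Integral = F(3/2) - F(1) = -5*sqrt(33)*atan(3/2)/24 + 5*sqrt(267)*atan(9/4)/48.

Antiderivative: F(t) = 5*sqrt(3)*sqrt(9*t**2 + 2)*atan(3*t/2)/24; value = -5*sqrt(33)*atan(3/2)/24 + 5*sqrt(267)*atan(9/4)/48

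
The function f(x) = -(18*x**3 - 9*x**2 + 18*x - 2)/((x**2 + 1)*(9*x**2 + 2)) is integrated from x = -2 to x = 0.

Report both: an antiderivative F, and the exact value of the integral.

Check any antiderivative F(x) by computing F'(x) and comparing it with f(x).
F(x) = -log(3*x**2/2 + 1/3) + atan(x) is an antiderivative of f.
Check: d/dx[-log(3*x**2/2 + 1/3) + atan(x)] = (-18*x**3 + 9*x**2 - 18*x + 2)/(9*x**4 + 11*x**2 + 2), which equals f(x).
F(0) = log(3); F(-2) = -log(19/3) - atan(2).
Integral = F(0) - F(-2) = log(3) + atan(2) + log(19/3).

Antiderivative: F(x) = -log(3*x**2/2 + 1/3) + atan(x); value = log(3) + atan(2) + log(19/3)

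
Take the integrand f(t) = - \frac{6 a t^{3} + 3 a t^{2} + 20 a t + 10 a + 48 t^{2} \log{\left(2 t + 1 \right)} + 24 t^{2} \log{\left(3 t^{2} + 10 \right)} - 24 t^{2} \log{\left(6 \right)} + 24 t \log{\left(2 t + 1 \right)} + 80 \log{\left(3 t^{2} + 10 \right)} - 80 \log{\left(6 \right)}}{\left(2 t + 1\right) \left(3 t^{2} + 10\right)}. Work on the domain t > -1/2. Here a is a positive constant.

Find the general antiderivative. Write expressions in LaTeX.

Recover f(t) by differentiating a candidate F(t); any mismatch rules it out.
Check: d/dt[- a t - 4 \log{\left(2 t + 1 \right)} \log{\left(3 t^{2} + 10 \right)} + 4 \log{\left(6 \right)} \log{\left(2 t + 1 \right)}] = \frac{- 6 a t^{3} - 3 a t^{2} - 20 a t - 10 a - 48 t^{2} \log{\left(2 t + 1 \right)} - 24 t^{2} \log{\left(3 t^{2} + 10 \right)} + 24 t^{2} \log{\left(6 \right)} - 24 t \log{\left(2 t + 1 \right)} - 80 \log{\left(3 t^{2} + 10 \right)} + 80 \log{\left(6 \right)}}{6 t^{3} + 3 t^{2} + 20 t + 10}, which equals f(t).

F(t) = - a t - 4 \log{\left(2 t + 1 \right)} \log{\left(3 t^{2} + 10 \right)} + 4 \log{\left(6 \right)} \log{\left(2 t + 1 \right)} + C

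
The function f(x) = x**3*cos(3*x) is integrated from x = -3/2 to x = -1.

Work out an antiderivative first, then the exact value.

Antiderivative: F(x) = x**3*sin(3*x)/3 + x**2*cos(3*x)/3 - 2*x*sin(3*x)/9 - 2*cos(3*x)/27; value = 7*cos(3)/27 + sin(3)/9 - 73*cos(9/2)/108 - 19*sin(9/2)/24

Any candidate F(x) must reproduce f(x) exactly when differentiated.
F(x) = x**3*sin(3*x)/3 + x**2*cos(3*x)/3 - 2*x*sin(3*x)/9 - 2*cos(3*x)/27 is an antiderivative of f.
Check: d/dx[x**3*sin(3*x)/3 + x**2*cos(3*x)/3 - 2*x*sin(3*x)/9 - 2*cos(3*x)/27] = x**3*cos(3*x) = f(x).
F(-1) = 7*cos(3)/27 + sin(3)/9; F(-3/2) = 19*sin(9/2)/24 + 73*cos(9/2)/108.
Integral = F(-1) - F(-3/2) = 7*cos(3)/27 + sin(3)/9 - 73*cos(9/2)/108 - 19*sin(9/2)/24.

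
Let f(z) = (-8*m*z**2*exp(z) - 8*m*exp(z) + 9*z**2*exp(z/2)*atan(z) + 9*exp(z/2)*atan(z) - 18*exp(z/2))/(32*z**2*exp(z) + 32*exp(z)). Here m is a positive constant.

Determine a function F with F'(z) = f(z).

For F(z) to be correct the identity F'(z) - f(z) = 0 must hold.
Check: d/dz[-m*z/4 - 9*exp(-z/2)*atan(z)/16] = (-8*m*z**2*exp(z) - 8*m*exp(z) + 9*z**2*exp(z/2)*atan(z) + 9*exp(z/2)*atan(z) - 18*exp(z/2))/(32*z**2*exp(z) + 32*exp(z)) = f(z).

An antiderivative is F(z) = -m*z/4 - 9*exp(-z/2)*atan(z)/16.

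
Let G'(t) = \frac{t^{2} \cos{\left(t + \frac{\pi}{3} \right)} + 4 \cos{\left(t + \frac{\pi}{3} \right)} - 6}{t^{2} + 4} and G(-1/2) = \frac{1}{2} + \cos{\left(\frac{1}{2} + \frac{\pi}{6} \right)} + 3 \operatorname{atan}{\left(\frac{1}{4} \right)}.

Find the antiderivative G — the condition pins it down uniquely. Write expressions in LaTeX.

For G(t) to be correct, d/dt[G] must agree with the stated G'(t) identically.
A general antiderivative is \sin{\left(t + \frac{\pi}{3} \right)} - 3 \operatorname{atan}{\left(\frac{t}{2} \right)} + C.
The condition gives C = \frac{1}{2} + \cos{\left(\frac{1}{2} + \frac{\pi}{6} \right)} + 3 \operatorname{atan}{\left(\frac{1}{4} \right)} - (\cos{\left(\frac{1}{2} + \frac{\pi}{6} \right)} + 3 \operatorname{atan}{\left(\frac{1}{4} \right)}) = \frac{1}{2}.
So G(t) = \sin{\left(t + \frac{\pi}{3} \right)} - 3 \operatorname{atan}{\left(\frac{t}{2} \right)} + \frac{1}{2}.
Check: d/dt[\sin{\left(t + \frac{\pi}{3} \right)} - 3 \operatorname{atan}{\left(\frac{t}{2} \right)} + \frac{1}{2}] = \frac{t^{2} \cos{\left(t + \frac{\pi}{3} \right)} + 4 \cos{\left(t + \frac{\pi}{3} \right)} - 6}{t^{2} + 4} = G'(t).

G(t) = \sin{\left(t + \frac{\pi}{3} \right)} - 3 \operatorname{atan}{\left(\frac{t}{2} \right)} + \frac{1}{2}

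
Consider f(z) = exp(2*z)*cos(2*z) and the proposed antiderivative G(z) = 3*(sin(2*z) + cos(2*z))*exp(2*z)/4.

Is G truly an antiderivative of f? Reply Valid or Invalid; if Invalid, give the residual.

d/dz[G] = 3*exp(2*z)*cos(2*z)
d/dz[G] - f(z) = 2*exp(2*z)*cos(2*z) != 0.

Invalid: d/dz[G] - f = 2*exp(2*z)*cos(2*z), which is not 0.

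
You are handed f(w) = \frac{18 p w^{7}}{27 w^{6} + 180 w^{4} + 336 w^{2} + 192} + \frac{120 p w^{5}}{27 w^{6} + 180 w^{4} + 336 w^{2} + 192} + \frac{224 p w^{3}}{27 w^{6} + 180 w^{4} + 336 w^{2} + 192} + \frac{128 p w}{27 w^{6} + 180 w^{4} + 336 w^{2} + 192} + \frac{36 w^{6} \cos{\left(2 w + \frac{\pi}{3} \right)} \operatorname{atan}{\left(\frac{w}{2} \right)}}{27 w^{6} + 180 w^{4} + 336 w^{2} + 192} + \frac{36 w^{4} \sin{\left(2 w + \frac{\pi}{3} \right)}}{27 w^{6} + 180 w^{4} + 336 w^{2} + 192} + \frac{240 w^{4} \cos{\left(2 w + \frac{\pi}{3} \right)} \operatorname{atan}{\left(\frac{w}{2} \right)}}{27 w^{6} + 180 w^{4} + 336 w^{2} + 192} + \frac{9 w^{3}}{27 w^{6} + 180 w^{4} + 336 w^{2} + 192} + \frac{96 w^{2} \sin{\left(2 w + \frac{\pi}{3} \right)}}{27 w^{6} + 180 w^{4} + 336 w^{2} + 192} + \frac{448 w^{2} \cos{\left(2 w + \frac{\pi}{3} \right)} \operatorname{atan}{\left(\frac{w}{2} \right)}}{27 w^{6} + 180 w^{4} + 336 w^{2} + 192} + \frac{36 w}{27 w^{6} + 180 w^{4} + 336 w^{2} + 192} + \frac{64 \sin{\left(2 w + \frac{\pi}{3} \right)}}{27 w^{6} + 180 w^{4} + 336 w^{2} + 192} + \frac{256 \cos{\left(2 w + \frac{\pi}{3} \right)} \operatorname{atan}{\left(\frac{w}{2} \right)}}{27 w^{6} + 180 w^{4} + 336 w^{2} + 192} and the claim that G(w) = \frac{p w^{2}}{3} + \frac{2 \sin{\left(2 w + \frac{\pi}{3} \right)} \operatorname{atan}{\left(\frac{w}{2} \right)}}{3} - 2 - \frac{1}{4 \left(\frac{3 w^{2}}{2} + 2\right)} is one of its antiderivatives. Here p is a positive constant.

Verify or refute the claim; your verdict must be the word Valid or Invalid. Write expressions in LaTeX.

Valid. The derivative of G reproduces f.

d/dw[G] = \frac{18 p w^{7} + 120 p w^{5} + 224 p w^{3} + 128 p w + 36 w^{6} \cos{\left(2 w + \frac{\pi}{3} \right)} \operatorname{atan}{\left(\frac{w}{2} \right)} + 36 w^{4} \sin{\left(2 w + \frac{\pi}{3} \right)} + 240 w^{4} \cos{\left(2 w + \frac{\pi}{3} \right)} \operatorname{atan}{\left(\frac{w}{2} \right)} + 9 w^{3} + 96 w^{2} \sin{\left(2 w + \frac{\pi}{3} \right)} + 448 w^{2} \cos{\left(2 w + \frac{\pi}{3} \right)} \operatorname{atan}{\left(\frac{w}{2} \right)} + 36 w + 64 \sin{\left(2 w + \frac{\pi}{3} \right)} + 256 \cos{\left(2 w + \frac{\pi}{3} \right)} \operatorname{atan}{\left(\frac{w}{2} \right)}}{27 w^{6} + 180 w^{4} + 336 w^{2} + 192}
This equals f(w) exactly, so the claim holds.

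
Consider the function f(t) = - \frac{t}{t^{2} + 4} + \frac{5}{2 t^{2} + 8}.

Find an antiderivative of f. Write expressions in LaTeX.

Integrate term by term and add the pieces.
Check: d/dt[- \frac{\log{\left(t^{2} + 4 \right)}}{2} + \frac{5 \operatorname{atan}{\left(\frac{t}{2} \right)}}{4}] = \frac{5 - 2 t}{2 t^{2} + 8}, which equals f(t).

An antiderivative is F(t) = - \frac{\log{\left(t^{2} + 4 \right)}}{2} + \frac{5 \operatorname{atan}{\left(\frac{t}{2} \right)}}{4}.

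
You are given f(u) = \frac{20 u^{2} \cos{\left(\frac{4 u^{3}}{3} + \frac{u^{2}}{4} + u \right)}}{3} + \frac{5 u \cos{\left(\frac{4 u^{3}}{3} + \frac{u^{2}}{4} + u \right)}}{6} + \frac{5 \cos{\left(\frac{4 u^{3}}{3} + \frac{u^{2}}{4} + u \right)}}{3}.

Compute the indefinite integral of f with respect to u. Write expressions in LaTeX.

f matches the chain-rule pattern g'(h)*h' with inner function h(u) = \frac{4 u^{3}}{3} + \frac{u^{2}}{4} + u; substituting w = h(u) collapses the integral.
Check: d/du[\frac{5 \sin{\left(\frac{4 u^{3}}{3} + \frac{u^{2}}{4} + u \right)}}{3}] = \frac{20 u^{2} \cos{\left(\frac{4 u^{3}}{3} + \frac{u^{2}}{4} + u \right)}}{3} + \frac{5 u \cos{\left(\frac{4 u^{3}}{3} + \frac{u^{2}}{4} + u \right)}}{6} + \frac{5 \cos{\left(\frac{4 u^{3}}{3} + \frac{u^{2}}{4} + u \right)}}{3} = f(u).

F(u) = \frac{5 \sin{\left(\frac{4 u^{3}}{3} + \frac{u^{2}}{4} + u \right)}}{3} + C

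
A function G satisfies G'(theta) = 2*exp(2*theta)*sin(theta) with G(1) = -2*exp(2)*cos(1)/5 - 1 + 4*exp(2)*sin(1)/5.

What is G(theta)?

Since d/dtheta undoes antidifferentiation here, G(theta) must give back the stated G'(theta).
A general antiderivative is 4*exp(2*theta)*sin(theta)/5 - 2*exp(2*theta)*cos(theta)/5 + C.
The condition gives C = -2*exp(2)*cos(1)/5 - 1 + 4*exp(2)*sin(1)/5 - (-2*exp(2)*cos(1)/5 + 4*exp(2)*sin(1)/5) = -1.
So G(theta) = (4*exp(2*theta)*sin(theta) - 2*exp(2*theta)*cos(theta) - 5)/5.
Check: d/dtheta[(4*exp(2*theta)*sin(theta) - 2*exp(2*theta)*cos(theta) - 5)/5] = 2*exp(2*theta)*sin(theta) = G'(theta).

G(theta) = (4*exp(2*theta)*sin(theta) - 2*exp(2*theta)*cos(theta) - 5)/5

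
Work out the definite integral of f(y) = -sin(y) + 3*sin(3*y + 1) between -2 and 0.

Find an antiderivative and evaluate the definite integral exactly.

Antiderivative: F(y) = cos(y) - cos(3*y + 1); value = -cos(1) + cos(5) - cos(2) + 1

Integrate term by term and add the pieces.
F(y) = cos(y) - cos(3*y + 1) is an antiderivative of f.
Check: d/dy[cos(y) - cos(3*y + 1)] = -sin(y) + 3*sin(3*y + 1) = f(y).
F(0) = 1 - cos(1); F(-2) = cos(2) - cos(5).
Integral = F(0) - F(-2) = -cos(1) + cos(5) - cos(2) + 1.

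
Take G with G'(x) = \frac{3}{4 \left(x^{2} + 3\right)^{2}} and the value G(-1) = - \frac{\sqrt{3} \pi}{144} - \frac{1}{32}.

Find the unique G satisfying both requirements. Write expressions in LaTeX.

G(x) = \frac{\sqrt{3} x^{2} \operatorname{atan}{\left(\frac{\sqrt{3} x}{3} \right)} + 3 x + 3 \sqrt{3} \operatorname{atan}{\left(\frac{\sqrt{3} x}{3} \right)}}{24 \left(x^{2} + 3\right)}

Check a candidate G(x) by differentiating: d/dx[G] must match the given G'(x).
A general antiderivative is \frac{3 x}{24 x^{2} + 72} + \frac{\sqrt{3} \operatorname{atan}{\left(\frac{\sqrt{3} x}{3} \right)}}{24} + C.
The condition gives C = - \frac{\sqrt{3} \pi}{144} - \frac{1}{32} - (- \frac{\sqrt{3} \pi}{144} - \frac{1}{32}) = 0.
So G(x) = \frac{\sqrt{3} x^{2} \operatorname{atan}{\left(\frac{\sqrt{3} x}{3} \right)} + 3 x + 3 \sqrt{3} \operatorname{atan}{\left(\frac{\sqrt{3} x}{3} \right)}}{24 \left(x^{2} + 3\right)}.
Check: d/dx[\frac{\sqrt{3} x^{2} \operatorname{atan}{\left(\frac{\sqrt{3} x}{3} \right)} + 3 x + 3 \sqrt{3} \operatorname{atan}{\left(\frac{\sqrt{3} x}{3} \right)}}{24 \left(x^{2} + 3\right)}] = \frac{3}{4 x^{4} + 24 x^{2} + 36}, which equals G'(x).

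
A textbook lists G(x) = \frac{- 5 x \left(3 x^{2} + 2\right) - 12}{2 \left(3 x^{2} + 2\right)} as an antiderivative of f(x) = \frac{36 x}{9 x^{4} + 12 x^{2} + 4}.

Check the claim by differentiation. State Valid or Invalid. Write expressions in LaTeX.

d/dx[G] = \frac{- 45 x^{4} - 60 x^{2} + 72 x - 20}{18 x^{4} + 24 x^{2} + 8}
d/dx[G] - f(x) = - \frac{5}{2} != 0.

Invalid: d/dx[G] - f = - \frac{5}{2}, which is not 0.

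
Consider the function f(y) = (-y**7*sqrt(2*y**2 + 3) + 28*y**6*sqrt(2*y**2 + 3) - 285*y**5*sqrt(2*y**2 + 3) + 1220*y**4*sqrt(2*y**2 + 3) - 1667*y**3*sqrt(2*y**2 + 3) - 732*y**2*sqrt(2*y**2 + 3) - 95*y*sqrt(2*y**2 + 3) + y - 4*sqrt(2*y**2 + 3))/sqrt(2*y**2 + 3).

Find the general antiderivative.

An antiderivative F(y) passes only if d/dy[F] lands on f(y) exactly.
Check: d/dy[-y**8/8 + 4*y**7 - 95*y**6/2 + 244*y**5 - 1667*y**4/4 - 244*y**3 - 95*y**2/2 - 4*y + sqrt(2*y**2 + 3)/2] = (-y**7*sqrt(2*y**2 + 3) + 28*y**6*sqrt(2*y**2 + 3) - 285*y**5*sqrt(2*y**2 + 3) + 1220*y**4*sqrt(2*y**2 + 3) - 1667*y**3*sqrt(2*y**2 + 3) - 732*y**2*sqrt(2*y**2 + 3) - 95*y*sqrt(2*y**2 + 3) + y - 4*sqrt(2*y**2 + 3))/sqrt(2*y**2 + 3) = f(y).

F(y) = -y**8/8 + 4*y**7 - 95*y**6/2 + 244*y**5 - 1667*y**4/4 - 244*y**3 - 95*y**2/2 - 4*y + sqrt(2*y**2 + 3)/2 + C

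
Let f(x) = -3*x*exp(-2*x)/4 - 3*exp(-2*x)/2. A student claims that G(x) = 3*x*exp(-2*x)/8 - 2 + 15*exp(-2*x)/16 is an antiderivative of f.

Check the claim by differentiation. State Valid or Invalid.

Valid - the claim checks out under differentiation.

d/dx[G] = (-3*x - 6)*exp(-2*x)/4
This equals f(x) exactly, so the claim holds.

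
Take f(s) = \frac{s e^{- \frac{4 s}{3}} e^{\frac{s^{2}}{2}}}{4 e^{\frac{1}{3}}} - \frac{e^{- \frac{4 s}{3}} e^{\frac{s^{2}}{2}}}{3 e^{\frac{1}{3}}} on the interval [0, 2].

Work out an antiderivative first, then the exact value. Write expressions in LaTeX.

The substitution u = \frac{s^{2}}{2} - \frac{4 s}{3} - \frac{1}{3} works: f is exactly (dF/du)*(du/ds) for that inner function.
F(s) = \frac{e^{- \frac{4 s}{3}} e^{\frac{s^{2}}{2}}}{4 e^{\frac{1}{3}}} is an antiderivative of f.
Check: d/ds[\frac{e^{- \frac{4 s}{3}} e^{\frac{s^{2}}{2}}}{4 e^{\frac{1}{3}}}] = \frac{\left(3 s e^{\frac{s^{2}}{2}} - 4 e^{\frac{s^{2}}{2}}\right) e^{- \frac{4 s}{3}}}{12 e^{\frac{1}{3}}}, which equals f(s).
F(2) = \frac{1}{4 e}; F(0) = \frac{1}{4 e^{\frac{1}{3}}}.
Integral = F(2) - F(0) = - \frac{1}{4 e^{\frac{1}{3}}} + \frac{1}{4 e}.

Antiderivative: F(s) = \frac{e^{- \frac{4 s}{3}} e^{\frac{s^{2}}{2}}}{4 e^{\frac{1}{3}}}; value = - \frac{1}{4 e^{\frac{1}{3}}} + \frac{1}{4 e}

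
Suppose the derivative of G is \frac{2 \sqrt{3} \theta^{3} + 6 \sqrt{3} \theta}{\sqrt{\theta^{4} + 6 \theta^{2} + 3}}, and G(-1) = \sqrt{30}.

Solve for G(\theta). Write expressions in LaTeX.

G(\theta) = 3 \sqrt{\frac{\theta^{4}}{3} + 2 \theta^{2} + 1}

G'(\theta) matches the chain-rule pattern g'(h)*h' with inner function h(\theta) = \frac{\theta^{4}}{3} + 2 \theta^{2} + 1; substituting u = h(\theta) collapses the integral.
A general antiderivative is 3 \sqrt{\frac{\theta^{4}}{3} + 2 \theta^{2} + 1} + C.
The condition gives C = \sqrt{30} - (\sqrt{30}) = 0.
So G(\theta) = 3 \sqrt{\frac{\theta^{4}}{3} + 2 \theta^{2} + 1}.
Check: d/d\theta[3 \sqrt{\frac{\theta^{4}}{3} + 2 \theta^{2} + 1}] = \frac{2 \sqrt{3} \theta^{3} + 6 \sqrt{3} \theta}{\sqrt{\theta^{4} + 6 \theta^{2} + 3}} = G'(\theta).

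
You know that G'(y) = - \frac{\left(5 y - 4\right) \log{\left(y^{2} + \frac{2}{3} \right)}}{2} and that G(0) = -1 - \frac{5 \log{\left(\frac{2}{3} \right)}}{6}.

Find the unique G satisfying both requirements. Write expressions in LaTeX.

Differentiate the proposed G(y) back; it has to land on the given G'(y).
A general antiderivative is \frac{5 y^{2}}{4} - 4 y + \left(- \frac{5 y^{2}}{4} + 2 y\right) \log{\left(y^{2} + \frac{2}{3} \right)} - \frac{5 \log{\left(y^{2} + \frac{2}{3} \right)}}{6} + \frac{4 \sqrt{6} \operatorname{atan}{\left(\frac{\sqrt{6} y}{2} \right)}}{3} + C.
The condition gives C = -1 - \frac{5 \log{\left(\frac{2}{3} \right)}}{6} - (- \frac{5 \log{\left(\frac{2}{3} \right)}}{6}) = -1.
So G(y) = - \frac{15 y^{2} \log{\left(y^{2} + \frac{2}{3} \right)} - 15 y^{2} - 24 y \log{\left(y^{2} + \frac{2}{3} \right)} + 48 y + 10 \log{\left(y^{2} + \frac{2}{3} \right)} - 16 \sqrt{6} \operatorname{atan}{\left(\frac{\sqrt{6} y}{2} \right)} + 12}{12}.
Check: d/dy[- \frac{15 y^{2} \log{\left(y^{2} + \frac{2}{3} \right)} - 15 y^{2} - 24 y \log{\left(y^{2} + \frac{2}{3} \right)} + 48 y + 10 \log{\left(y^{2} + \frac{2}{3} \right)} - 16 \sqrt{6} \operatorname{atan}{\left(\frac{\sqrt{6} y}{2} \right)} + 12}{12}] = - \frac{5 y \log{\left(y^{2} + \frac{2}{3} \right)}}{2} + 2 \log{\left(y^{2} + \frac{2}{3} \right)}, which equals G'(y).

G(y) = - \frac{15 y^{2} \log{\left(y^{2} + \frac{2}{3} \right)} - 15 y^{2} - 24 y \log{\left(y^{2} + \frac{2}{3} \right)} + 48 y + 10 \log{\left(y^{2} + \frac{2}{3} \right)} - 16 \sqrt{6} \operatorname{atan}{\left(\frac{\sqrt{6} y}{2} \right)} + 12}{12}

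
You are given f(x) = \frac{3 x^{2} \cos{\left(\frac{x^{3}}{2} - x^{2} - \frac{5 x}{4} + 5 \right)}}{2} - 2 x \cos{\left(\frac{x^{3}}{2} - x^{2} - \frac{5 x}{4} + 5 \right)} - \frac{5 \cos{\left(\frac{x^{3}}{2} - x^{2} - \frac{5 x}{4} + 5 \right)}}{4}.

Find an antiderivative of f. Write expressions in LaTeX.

The substitution u = \frac{x^{3}}{2} - x^{2} - \frac{5 x}{4} + 5 works: f is exactly (dF/du)*(du/dx) for that inner function.
Check: d/dx[\sin{\left(\frac{x^{3}}{2} - x^{2} - \frac{5 x}{4} + 5 \right)}] = \frac{3 x^{2} \cos{\left(\frac{x^{3}}{2} - x^{2} - \frac{5 x}{4} + 5 \right)}}{2} - 2 x \cos{\left(\frac{x^{3}}{2} - x^{2} - \frac{5 x}{4} + 5 \right)} - \frac{5 \cos{\left(\frac{x^{3}}{2} - x^{2} - \frac{5 x}{4} + 5 \right)}}{4} = f(x).

An antiderivative is F(x) = \sin{\left(\frac{x^{3}}{2} - x^{2} - \frac{5 x}{4} + 5 \right)}.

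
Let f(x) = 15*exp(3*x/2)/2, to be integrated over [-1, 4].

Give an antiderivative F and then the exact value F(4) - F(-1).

An antiderivative F(x) passes only if d/dx[F] lands on f(x) exactly.
F(x) = 5*exp(3*x/2) is an antiderivative of f.
Check: d/dx[5*exp(3*x/2)] = 15*exp(3*x/2)/2 = f(x).
F(4) = 5*exp(6); F(-1) = 5*exp(-3/2).
Integral = F(4) - F(-1) = -5*exp(-3/2) + 5*exp(6).

Antiderivative: F(x) = 5*exp(3*x/2); value = -5*exp(-3/2) + 5*exp(6)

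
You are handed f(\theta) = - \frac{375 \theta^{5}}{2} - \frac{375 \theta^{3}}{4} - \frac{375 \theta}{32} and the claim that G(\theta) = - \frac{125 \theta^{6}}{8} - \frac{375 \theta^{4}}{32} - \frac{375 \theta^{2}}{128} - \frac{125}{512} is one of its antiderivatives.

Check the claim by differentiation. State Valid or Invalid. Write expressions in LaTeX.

d/d\theta[G] = - \frac{375 \theta^{5}}{4} - \frac{375 \theta^{3}}{8} - \frac{375 \theta}{64}
d/d\theta[G] - f(\theta) = \frac{375 \theta^{5}}{4} + \frac{375 \theta^{3}}{8} + \frac{375 \theta}{64} != 0.

Invalid: d/d\theta[G] - f = \frac{375 \theta^{5}}{4} + \frac{375 \theta^{3}}{8} + \frac{375 \theta}{64}, which is not 0.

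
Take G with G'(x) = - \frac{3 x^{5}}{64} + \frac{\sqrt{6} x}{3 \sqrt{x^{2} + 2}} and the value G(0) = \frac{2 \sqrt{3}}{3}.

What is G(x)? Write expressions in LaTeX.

G(x) = - \frac{x^{6}}{128} + \frac{2 \sqrt{\frac{3 x^{2}}{2} + 3}}{3}

The integrand splits into summands that can be handled one at a time.
A general antiderivative is - \frac{x^{6}}{128} + \frac{2 \sqrt{\frac{3 x^{2}}{2} + 3}}{3} + C.
The condition gives C = \frac{2 \sqrt{3}}{3} - (\frac{2 \sqrt{3}}{3}) = 0.
So G(x) = - \frac{x^{6}}{128} + \frac{2 \sqrt{\frac{3 x^{2}}{2} + 3}}{3}.
Check: d/dx[- \frac{x^{6}}{128} + \frac{2 \sqrt{\frac{3 x^{2}}{2} + 3}}{3}] = \frac{- 9 x^{5} \sqrt{x^{2} + 2} + 64 \sqrt{6} x}{192 \sqrt{x^{2} + 2}}, which equals G'(x).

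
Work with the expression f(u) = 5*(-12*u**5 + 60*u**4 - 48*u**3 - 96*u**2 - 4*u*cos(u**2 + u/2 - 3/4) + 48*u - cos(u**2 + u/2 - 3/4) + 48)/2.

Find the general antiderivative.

Since d/du undoes antidifferentiation here, F'(u) = f(u) is required of F(u).
Check: d/du[-5*(u**2 - 2*u - 2)**3 - 5*sin(u**2 + u/2 - 3/4)] = -30*u**5 + 150*u**4 - 120*u**3 - 240*u**2 - 10*u*cos(u**2 + u/2 - 3/4) + 120*u - 5*cos(u**2 + u/2 - 3/4)/2 + 120, which equals f(u).

F(u) = -5*(u**2 - 2*u - 2)**3 - 5*sin(u**2 + u/2 - 3/4) + C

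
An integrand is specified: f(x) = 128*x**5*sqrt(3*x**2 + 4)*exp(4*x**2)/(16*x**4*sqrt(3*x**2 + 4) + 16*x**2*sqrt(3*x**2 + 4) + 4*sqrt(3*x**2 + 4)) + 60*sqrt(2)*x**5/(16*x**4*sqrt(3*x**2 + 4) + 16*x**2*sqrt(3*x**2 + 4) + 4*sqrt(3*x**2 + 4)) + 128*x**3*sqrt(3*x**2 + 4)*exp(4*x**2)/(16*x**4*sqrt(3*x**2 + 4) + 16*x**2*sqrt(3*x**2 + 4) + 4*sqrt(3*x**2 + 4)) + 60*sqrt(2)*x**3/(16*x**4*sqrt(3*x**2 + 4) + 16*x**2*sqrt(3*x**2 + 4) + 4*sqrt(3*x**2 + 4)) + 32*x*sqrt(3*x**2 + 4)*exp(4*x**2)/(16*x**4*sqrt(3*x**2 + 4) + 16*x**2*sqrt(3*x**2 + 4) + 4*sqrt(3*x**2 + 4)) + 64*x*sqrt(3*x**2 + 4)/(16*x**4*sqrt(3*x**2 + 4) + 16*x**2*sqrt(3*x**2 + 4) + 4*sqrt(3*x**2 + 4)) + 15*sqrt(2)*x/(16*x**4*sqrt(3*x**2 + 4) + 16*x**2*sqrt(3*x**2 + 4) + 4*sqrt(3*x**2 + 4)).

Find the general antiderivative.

The integrand splits into summands that can be handled one at a time.
Check: d/dx[(5*sqrt(2)*(2*x**2 + 1)*sqrt(3*x**2 + 4) + 4*(2*x**2 + 1)*exp(4*x**2) - 16)/(4*(2*x**2 + 1))] = (128*x**5*sqrt(3*x**2 + 4)*exp(4*x**2) + 60*sqrt(2)*x**5 + 128*x**3*sqrt(3*x**2 + 4)*exp(4*x**2) + 60*sqrt(2)*x**3 + 32*x*sqrt(3*x**2 + 4)*exp(4*x**2) + 64*x*sqrt(3*x**2 + 4) + 15*sqrt(2)*x)/(16*x**4*sqrt(3*x**2 + 4) + 16*x**2*sqrt(3*x**2 + 4) + 4*sqrt(3*x**2 + 4)), which equals f(x).

F(x) = (5*sqrt(2)*(2*x**2 + 1)*sqrt(3*x**2 + 4) + 4*(2*x**2 + 1)*exp(4*x**2) - 16)/(4*(2*x**2 + 1)) + C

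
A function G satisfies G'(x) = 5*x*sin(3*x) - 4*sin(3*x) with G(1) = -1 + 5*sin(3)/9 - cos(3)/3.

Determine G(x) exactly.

Integrate term by term and add the pieces.
A general antiderivative is -5*x*cos(3*x)/3 + 5*sin(3*x)/9 + 4*cos(3*x)/3 + C.
The condition gives C = -1 + 5*sin(3)/9 - cos(3)/3 - (5*sin(3)/9 - cos(3)/3) = -1.
So G(x) = -5*x*cos(3*x)/3 + 5*sin(3*x)/9 + 4*cos(3*x)/3 - 1.
Check: d/dx[-5*x*cos(3*x)/3 + 5*sin(3*x)/9 + 4*cos(3*x)/3 - 1] = 5*x*sin(3*x) - 4*sin(3*x) = G'(x).

G(x) = -5*x*cos(3*x)/3 + 5*sin(3*x)/9 + 4*cos(3*x)/3 - 1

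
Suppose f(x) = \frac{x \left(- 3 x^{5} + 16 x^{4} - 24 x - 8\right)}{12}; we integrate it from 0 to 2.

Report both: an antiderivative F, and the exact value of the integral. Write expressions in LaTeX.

Since d/dx undoes antidifferentiation here, F'(x) = f(x) is required of F(x).
F(x) = - \frac{x^{7}}{28} + \frac{2 x^{6}}{9} - \frac{2 x^{3}}{3} - \frac{x^{2}}{3} is an antiderivative of f.
Check: d/dx[- \frac{x^{7}}{28} + \frac{2 x^{6}}{9} - \frac{2 x^{3}}{3} - \frac{x^{2}}{3}] = - \frac{x^{6}}{4} + \frac{4 x^{5}}{3} - 2 x^{2} - \frac{2 x}{3}, which equals f(x).
F(2) = \frac{188}{63}; F(0) = 0.
Integral = F(2) - F(0) = \frac{188}{63}.

Antiderivative: F(x) = - \frac{x^{7}}{28} + \frac{2 x^{6}}{9} - \frac{2 x^{3}}{3} - \frac{x^{2}}{3}; value = \frac{188}{63}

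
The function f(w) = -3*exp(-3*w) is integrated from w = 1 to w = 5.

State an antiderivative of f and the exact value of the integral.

Check any antiderivative F(w) by computing F'(w) and comparing it with f(w).
F(w) = exp(-3*w) is an antiderivative of f.
Check: d/dw[exp(-3*w)] = -3*exp(-3*w) = f(w).
F(5) = exp(-15); F(1) = exp(-3).
Integral = F(5) - F(1) = -exp(-3) + exp(-15).

Antiderivative: F(w) = exp(-3*w); value = -exp(-3) + exp(-15)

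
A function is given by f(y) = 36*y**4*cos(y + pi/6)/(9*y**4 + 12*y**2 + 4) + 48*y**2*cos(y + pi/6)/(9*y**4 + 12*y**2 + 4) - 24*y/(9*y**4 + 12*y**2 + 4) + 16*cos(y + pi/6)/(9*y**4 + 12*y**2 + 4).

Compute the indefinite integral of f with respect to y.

F(y) = 4*sin(y + pi/6) + 2/(3*y**2/2 + 1) + C

The integrand splits into summands that can be handled one at a time.
Check: d/dy[4*sin(y + pi/6) + 2/(3*y**2/2 + 1)] = (36*y**4*cos(y + pi/6) + 48*y**2*cos(y + pi/6) - 24*y + 16*cos(y + pi/6))/(9*y**4 + 12*y**2 + 4), which equals f(y).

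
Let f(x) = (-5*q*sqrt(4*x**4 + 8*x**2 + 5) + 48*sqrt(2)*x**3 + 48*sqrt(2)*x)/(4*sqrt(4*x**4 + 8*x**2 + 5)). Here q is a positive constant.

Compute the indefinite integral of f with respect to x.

A candidate is checked by its d/dx: the result must match f(x).
Check: d/dx[(-5*q*x + 6*sqrt(2)*sqrt(4*x**4 + 8*x**2 + 5))/4] = (-5*q*sqrt(4*x**4 + 8*x**2 + 5) + 48*sqrt(2)*x**3 + 48*sqrt(2)*x)/(4*sqrt(4*x**4 + 8*x**2 + 5)) = f(x).

F(x) = (-5*q*x + 6*sqrt(2)*sqrt(4*x**4 + 8*x**2 + 5))/4 + C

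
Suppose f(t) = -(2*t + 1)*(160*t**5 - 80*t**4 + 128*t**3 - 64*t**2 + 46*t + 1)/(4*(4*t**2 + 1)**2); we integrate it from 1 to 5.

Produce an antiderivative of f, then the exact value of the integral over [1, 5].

Antiderivative: F(t) = -5*t**3/3 - t/4 + 3/(8*t**2 + 2); value = -315047/1515

A candidate is checked by its d/dt: the result must match f(t).
F(t) = -5*t**3/3 - t/4 + 3/(8*t**2 + 2) is an antiderivative of f.
Check: d/dt[-5*t**3/3 - t/4 + 3/(8*t**2 + 2)] = (-320*t**6 - 176*t**4 - 28*t**2 - 48*t - 1)/(64*t**4 + 32*t**2 + 4), which equals f(t).
F(5) = -253997/1212; F(1) = -97/60.
Integral = F(5) - F(1) = -315047/1515.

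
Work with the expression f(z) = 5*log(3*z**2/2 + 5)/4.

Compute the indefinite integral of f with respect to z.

A candidate is checked by its d/dz: the result must match f(z).
Check: d/dz[5*(3*z*log(3*z**2/2 + 5) - 6*z + 2*sqrt(30)*atan(sqrt(30)*z/10))/12] = 5*log(3*z**2/2 + 5)/4 = f(z).

F(z) = 5*(3*z*log(3*z**2/2 + 5) - 6*z + 2*sqrt(30)*atan(sqrt(30)*z/10))/12 + C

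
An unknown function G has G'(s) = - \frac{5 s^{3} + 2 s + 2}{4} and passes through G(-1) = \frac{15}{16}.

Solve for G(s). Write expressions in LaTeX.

G(s) = - \frac{5 s^{4}}{16} - \frac{s^{2}}{4} - \frac{s}{2} + 1

Whatever form G(s) takes, its d/ds must return the stated G'(s).
A general antiderivative is - \frac{5 s^{4}}{16} - \frac{s^{2}}{4} - \frac{s}{2} + C.
The condition gives C = \frac{15}{16} - (- \frac{1}{16}) = 1.
So G(s) = - \frac{5 s^{4}}{16} - \frac{s^{2}}{4} - \frac{s}{2} + 1.
Check: d/ds[- \frac{5 s^{4}}{16} - \frac{s^{2}}{4} - \frac{s}{2} + 1] = - \frac{5 s^{3}}{4} - \frac{s}{2} - \frac{1}{2}, which equals G'(s).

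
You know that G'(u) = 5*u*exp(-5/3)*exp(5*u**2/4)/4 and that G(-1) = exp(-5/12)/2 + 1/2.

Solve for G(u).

The substitution w = 5*u**2/4 - 5/3 works: G'(u) is exactly (dG/dw)*(dw/du) for that inner function.
A general antiderivative is exp(5*u**2/4 - 5/3)/2 + C.
The condition gives C = exp(-5/12)/2 + 1/2 - (exp(-5/12)/2) = 1/2.
So G(u) = exp(-5/3)*exp(5*u**2/4)/2 + 1/2.
Check: d/du[exp(-5/3)*exp(5*u**2/4)/2 + 1/2] = 5*u*exp(-5/3)*exp(5*u**2/4)/4 = G'(u).

G(u) = exp(-5/3)*exp(5*u**2/4)/2 + 1/2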